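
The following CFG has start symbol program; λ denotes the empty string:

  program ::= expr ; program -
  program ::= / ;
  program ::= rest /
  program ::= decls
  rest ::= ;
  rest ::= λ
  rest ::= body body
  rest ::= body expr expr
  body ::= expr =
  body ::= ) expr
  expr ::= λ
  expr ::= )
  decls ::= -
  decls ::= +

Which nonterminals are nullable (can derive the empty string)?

{ expr, rest }

Directly nullable (have an λ-production): rest, expr.
No other nonterminal has a production whose RHS symbols are all nullable.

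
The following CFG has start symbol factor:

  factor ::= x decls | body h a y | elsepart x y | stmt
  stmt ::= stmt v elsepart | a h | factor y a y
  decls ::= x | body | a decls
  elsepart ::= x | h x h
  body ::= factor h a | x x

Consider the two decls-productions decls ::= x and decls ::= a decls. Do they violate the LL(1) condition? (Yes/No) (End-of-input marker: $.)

No

FIRST(x) = { x } and FIRST(a decls) = { a }.
The FIRST sets are disjoint and neither alternative is nullable — no conflict.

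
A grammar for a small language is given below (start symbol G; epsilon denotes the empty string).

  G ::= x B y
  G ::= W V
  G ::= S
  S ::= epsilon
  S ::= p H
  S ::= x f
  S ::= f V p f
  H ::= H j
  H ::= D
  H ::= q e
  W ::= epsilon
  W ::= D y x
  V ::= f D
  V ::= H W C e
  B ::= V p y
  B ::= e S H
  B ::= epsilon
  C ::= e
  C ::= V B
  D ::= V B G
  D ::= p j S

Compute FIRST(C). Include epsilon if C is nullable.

C ::= e contributes {e}.
From C ::= V B: add FIRST(V) = { f, p, q }.
Union: FIRST(C) = { e, f, p, q }.

{ e, f, p, q }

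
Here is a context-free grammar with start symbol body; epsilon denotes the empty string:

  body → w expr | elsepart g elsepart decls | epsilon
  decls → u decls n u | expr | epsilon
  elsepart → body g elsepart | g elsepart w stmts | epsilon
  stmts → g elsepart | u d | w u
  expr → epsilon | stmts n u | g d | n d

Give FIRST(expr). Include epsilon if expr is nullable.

{ g, n, u, w, epsilon }

expr → epsilon contributes epsilon.
From expr → stmts n u: add FIRST(stmts) = { g, u, w }.
expr → g d contributes {g}.
expr → n d contributes {n}.
Union: FIRST(expr) = { g, n, u, w, epsilon }.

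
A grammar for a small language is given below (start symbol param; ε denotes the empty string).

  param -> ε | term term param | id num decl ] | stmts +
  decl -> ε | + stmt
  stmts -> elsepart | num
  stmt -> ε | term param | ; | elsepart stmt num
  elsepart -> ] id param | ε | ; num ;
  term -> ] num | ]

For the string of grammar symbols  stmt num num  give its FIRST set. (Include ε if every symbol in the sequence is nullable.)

Add FIRST(stmt)\{ε} = { ;, ], num }; stmt is nullable, continue.
num is a terminal; add {num} and stop.

{ ;, ], num }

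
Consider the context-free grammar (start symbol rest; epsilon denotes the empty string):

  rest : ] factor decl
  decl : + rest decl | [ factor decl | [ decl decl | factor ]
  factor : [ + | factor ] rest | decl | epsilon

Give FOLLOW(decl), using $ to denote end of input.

{ $, +, [, ] }

In rest : ] factor decl: decl is at the end, add FOLLOW(rest) = { $, +, [, ] }.
In decl : + rest decl: decl is at the end, add FOLLOW(decl) = { $, +, [, ] }.
In decl : [ factor decl: decl is at the end, add FOLLOW(decl) = { $, +, [, ] }.
In decl : [ decl decl: add FIRST(decl) = { +, [, ] }.
In decl : [ decl decl: decl is at the end, add FOLLOW(decl) = { $, +, [, ] }.
In factor : decl: decl is at the end, add FOLLOW(factor) = { +, [, ] }.
Union: FOLLOW(decl) = { $, +, [, ] }.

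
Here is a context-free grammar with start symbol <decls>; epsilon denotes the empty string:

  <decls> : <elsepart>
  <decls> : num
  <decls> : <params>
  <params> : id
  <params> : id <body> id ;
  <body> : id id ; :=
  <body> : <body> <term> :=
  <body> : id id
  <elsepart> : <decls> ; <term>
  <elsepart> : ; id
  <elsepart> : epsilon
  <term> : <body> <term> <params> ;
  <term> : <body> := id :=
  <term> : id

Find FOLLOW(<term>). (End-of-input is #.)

{ #, :=, ;, id }

In <body> : <body> <term> :=: add FIRST(:=) = { := }.
In <elsepart> : <decls> ; <term>: <term> is at the end, add FOLLOW(<elsepart>) = { #, ; }.
In <term> : <body> <term> <params> ;: add FIRST(<params> ;) = { id }.
Union: FOLLOW(<term>) = { #, :=, ;, id }.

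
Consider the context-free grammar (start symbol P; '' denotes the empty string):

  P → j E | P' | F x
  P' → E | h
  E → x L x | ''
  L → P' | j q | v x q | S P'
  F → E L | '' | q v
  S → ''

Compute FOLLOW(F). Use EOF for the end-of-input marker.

In P → F x: add FIRST(x) = { x }.
Union: FOLLOW(F) = { x }.

{ x }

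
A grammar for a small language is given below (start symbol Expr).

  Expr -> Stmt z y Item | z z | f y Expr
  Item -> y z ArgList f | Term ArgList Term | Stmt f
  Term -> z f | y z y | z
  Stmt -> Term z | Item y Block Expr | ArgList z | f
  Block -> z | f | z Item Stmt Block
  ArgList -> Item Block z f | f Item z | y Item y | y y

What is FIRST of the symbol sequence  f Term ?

{ f }

f is a terminal; add {f} and stop.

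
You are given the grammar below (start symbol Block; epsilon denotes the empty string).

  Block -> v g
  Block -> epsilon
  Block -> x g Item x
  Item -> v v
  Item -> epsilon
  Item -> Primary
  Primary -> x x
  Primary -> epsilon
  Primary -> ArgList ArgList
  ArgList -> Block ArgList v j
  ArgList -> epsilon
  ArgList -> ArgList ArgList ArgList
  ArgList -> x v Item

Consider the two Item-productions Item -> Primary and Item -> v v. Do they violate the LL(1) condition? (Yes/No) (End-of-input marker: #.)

Yes

FIRST(Primary) = { v, x, epsilon } and FIRST(v v) = { v }.
Both contain v, so the two alternatives are not disjoint — LL(1) conflict.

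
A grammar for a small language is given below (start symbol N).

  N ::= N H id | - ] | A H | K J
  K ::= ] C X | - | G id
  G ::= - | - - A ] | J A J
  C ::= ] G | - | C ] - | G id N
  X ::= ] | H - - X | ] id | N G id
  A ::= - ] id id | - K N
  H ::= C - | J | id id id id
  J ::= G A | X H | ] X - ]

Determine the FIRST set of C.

C ::= ] G contributes {]}.
C ::= - contributes {-}.
From C ::= C ] -: add FIRST(C) = { -, ], id }.
From C ::= G id N: add FIRST(G) = { -, ], id }.
Union: FIRST(C) = { -, ], id }.

{ -, ], id }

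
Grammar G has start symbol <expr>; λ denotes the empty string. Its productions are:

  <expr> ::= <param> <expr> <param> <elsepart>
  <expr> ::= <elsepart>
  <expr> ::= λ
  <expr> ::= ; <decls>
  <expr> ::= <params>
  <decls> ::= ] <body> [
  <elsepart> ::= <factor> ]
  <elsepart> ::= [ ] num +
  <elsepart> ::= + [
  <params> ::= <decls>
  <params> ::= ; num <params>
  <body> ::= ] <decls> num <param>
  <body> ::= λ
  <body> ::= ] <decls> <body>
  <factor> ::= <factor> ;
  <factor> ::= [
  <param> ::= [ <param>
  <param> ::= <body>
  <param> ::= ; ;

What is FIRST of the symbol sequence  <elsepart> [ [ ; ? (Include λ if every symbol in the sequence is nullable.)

Add FIRST(<elsepart>) = { +, [ }; <elsepart> is not nullable, stop.

{ +, [ }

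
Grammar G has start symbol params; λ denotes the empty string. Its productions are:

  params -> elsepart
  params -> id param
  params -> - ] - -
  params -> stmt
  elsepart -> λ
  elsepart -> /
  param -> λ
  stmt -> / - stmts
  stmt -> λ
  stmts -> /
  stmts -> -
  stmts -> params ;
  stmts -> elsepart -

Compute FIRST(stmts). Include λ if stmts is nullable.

stmts -> / contributes {/}.
stmts -> - contributes {-}.
From stmts -> params ;: params nullable, take FIRST(params) ∪ {;} = { -, /, ;, id }.
From stmts -> elsepart -: elsepart nullable, take FIRST(elsepart) ∪ {-} = { -, / }.
Union: FIRST(stmts) = { -, /, ;, id }.

{ -, /, ;, id }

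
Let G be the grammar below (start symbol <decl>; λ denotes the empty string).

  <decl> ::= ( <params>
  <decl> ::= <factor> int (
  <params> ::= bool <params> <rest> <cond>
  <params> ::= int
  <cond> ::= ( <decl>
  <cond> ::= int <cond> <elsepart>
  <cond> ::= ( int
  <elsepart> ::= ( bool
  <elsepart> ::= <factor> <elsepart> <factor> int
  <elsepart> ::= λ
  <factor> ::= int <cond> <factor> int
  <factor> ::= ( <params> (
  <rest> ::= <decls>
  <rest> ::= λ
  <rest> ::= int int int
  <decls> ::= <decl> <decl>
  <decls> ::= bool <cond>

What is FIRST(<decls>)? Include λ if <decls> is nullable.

From <decls> ::= <decl> <decl>: add FIRST(<decl>) = { (, int }.
<decls> ::= bool <cond> contributes {bool}.
Union: FIRST(<decls>) = { (, bool, int }.

{ (, bool, int }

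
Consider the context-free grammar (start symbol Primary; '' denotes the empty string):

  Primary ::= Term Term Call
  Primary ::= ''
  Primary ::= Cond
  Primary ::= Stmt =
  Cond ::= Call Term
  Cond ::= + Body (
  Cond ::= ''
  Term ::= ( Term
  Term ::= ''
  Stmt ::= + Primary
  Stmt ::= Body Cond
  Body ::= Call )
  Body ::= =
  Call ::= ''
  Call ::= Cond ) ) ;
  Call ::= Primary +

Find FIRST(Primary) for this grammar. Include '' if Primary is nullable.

{ (, ), +, =, '' }

From Primary ::= Term Term Call: Term, Term, Call nullable, take FIRST(Term) ∪ FIRST(Term) ∪ FIRST(Call) = { (, ), +, = }; also '' since the whole RHS is nullable.
Primary ::= '' contributes ''.
From Primary ::= Cond: add FIRST(Cond) = { (, ), +, =, '' } (including '' since Cond is nullable).
From Primary ::= Stmt =: add FIRST(Stmt) = { (, ), +, = }.
Union: FIRST(Primary) = { (, ), +, =, '' }.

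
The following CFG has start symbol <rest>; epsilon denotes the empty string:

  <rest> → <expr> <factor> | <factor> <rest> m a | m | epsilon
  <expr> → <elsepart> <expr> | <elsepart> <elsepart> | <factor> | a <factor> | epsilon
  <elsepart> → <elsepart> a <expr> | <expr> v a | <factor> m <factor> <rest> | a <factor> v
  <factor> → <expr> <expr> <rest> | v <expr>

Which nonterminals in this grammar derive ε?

{ <expr>, <factor>, <rest> }

Directly nullable (have an epsilon-production): <rest>, <expr>.
<factor> → <expr> <expr> <rest> with every symbol nullable, so <factor> is nullable.
No other nonterminal has a production whose RHS symbols are all nullable.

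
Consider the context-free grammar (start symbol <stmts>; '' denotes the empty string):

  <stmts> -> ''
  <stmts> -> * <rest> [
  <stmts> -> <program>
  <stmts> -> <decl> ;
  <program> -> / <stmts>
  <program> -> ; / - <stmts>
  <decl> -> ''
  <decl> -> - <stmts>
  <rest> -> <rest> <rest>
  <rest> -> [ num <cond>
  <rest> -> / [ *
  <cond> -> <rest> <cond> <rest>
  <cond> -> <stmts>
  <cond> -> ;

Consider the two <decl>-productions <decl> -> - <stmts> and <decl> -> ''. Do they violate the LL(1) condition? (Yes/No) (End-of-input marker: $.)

FIRST(- <stmts>) = { - } and FIRST('') = { '' }.
The second is nullable but FOLLOW(<decl>) = { ; } is disjoint from FIRST of the first.

No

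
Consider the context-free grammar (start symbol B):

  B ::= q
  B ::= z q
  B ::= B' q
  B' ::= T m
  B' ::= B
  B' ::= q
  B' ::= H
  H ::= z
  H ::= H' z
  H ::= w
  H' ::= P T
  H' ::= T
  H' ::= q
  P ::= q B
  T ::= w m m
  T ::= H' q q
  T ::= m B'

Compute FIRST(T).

T ::= w m m contributes {w}.
From T ::= H' q q: add FIRST(H') = { m, q, w }.
T ::= m B' contributes {m}.
Union: FIRST(T) = { m, q, w }.

{ m, q, w }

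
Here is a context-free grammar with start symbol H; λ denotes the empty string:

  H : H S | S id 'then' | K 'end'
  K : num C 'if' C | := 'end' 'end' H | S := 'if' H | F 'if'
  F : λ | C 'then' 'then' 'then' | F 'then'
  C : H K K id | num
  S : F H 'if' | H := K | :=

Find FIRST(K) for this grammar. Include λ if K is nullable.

K : num C 'if' C contributes {num}.
K : := 'end' 'end' H contributes {:=}.
From K : S := 'if' H: add FIRST(S) = { 'if', 'then', :=, num }.
From K : F 'if': F nullable, take FIRST(F) ∪ {'if'} = { 'if', 'then', :=, num }.
Union: FIRST(K) = { 'if', 'then', :=, num }.

{ 'if', 'then', :=, num }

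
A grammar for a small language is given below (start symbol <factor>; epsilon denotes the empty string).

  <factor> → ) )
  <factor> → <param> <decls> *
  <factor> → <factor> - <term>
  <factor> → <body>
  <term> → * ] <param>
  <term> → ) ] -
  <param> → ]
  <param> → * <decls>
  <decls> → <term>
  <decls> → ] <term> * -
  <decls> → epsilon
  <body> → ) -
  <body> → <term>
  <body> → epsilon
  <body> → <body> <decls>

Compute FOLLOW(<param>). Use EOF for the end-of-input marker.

In <factor> → <param> <decls> *: add FIRST(<decls> *) = { ), *, ] }.
In <term> → * ] <param>: <param> is at the end, add FOLLOW(<term>) = { EOF, ), *, -, ] }.
Union: FOLLOW(<param>) = { EOF, ), *, -, ] }.

{ EOF, ), *, -, ] }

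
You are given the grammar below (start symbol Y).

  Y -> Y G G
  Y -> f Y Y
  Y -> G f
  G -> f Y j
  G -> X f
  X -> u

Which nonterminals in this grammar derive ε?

No nonterminal has an empty production or an RHS whose symbols are all nullable.

{ } (none)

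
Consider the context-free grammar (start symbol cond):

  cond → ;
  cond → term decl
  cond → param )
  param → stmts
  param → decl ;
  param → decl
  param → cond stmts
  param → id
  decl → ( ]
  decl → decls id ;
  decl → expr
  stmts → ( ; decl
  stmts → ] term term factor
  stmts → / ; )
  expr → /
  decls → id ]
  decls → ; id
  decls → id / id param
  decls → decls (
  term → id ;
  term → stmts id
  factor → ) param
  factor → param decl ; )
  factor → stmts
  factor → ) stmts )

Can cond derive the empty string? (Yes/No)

No

No nonterminal in this grammar is nullable.
No production of cond has an RHS whose symbols are all nullable, so cond is not nullable.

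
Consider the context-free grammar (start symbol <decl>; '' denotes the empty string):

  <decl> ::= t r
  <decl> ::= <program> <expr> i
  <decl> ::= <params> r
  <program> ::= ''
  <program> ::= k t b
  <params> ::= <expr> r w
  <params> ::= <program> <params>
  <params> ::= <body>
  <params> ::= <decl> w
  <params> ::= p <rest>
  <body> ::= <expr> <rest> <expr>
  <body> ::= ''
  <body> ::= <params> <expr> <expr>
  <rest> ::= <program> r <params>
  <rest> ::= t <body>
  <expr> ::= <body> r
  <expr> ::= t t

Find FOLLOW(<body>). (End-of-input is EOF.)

{ k, p, r, t }

In <params> ::= <body>: <body> is at the end, add FOLLOW(<params>) = { k, p, r, t }.
In <rest> ::= t <body>: <body> is at the end, add FOLLOW(<rest>) = { k, p, r, t }.
In <expr> ::= <body> r: add FIRST(r) = { r }.
Union: FOLLOW(<body>) = { k, p, r, t }.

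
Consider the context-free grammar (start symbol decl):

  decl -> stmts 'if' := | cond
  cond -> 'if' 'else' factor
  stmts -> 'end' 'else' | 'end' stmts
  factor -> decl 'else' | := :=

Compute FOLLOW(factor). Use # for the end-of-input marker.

In cond -> 'if' 'else' factor: factor is at the end, add FOLLOW(cond) = { #, 'else' }.
Union: FOLLOW(factor) = { #, 'else' }.

{ #, 'else' }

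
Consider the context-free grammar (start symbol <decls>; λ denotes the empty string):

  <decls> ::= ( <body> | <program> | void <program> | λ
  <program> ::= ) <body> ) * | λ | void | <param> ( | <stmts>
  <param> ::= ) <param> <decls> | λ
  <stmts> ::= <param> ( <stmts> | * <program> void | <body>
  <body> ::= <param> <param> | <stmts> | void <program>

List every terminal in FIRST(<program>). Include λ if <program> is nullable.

{ (, ), *, void, λ }

<program> ::= ) <body> ) * contributes {)}.
<program> ::= λ contributes λ.
<program> ::= void contributes {void}.
From <program> ::= <param> (: <param> nullable, take FIRST(<param>) ∪ {(} = { (, ) }.
From <program> ::= <stmts>: add FIRST(<stmts>) = { (, ), *, void, λ } (including λ since <stmts> is nullable).
Union: FIRST(<program>) = { (, ), *, void, λ }.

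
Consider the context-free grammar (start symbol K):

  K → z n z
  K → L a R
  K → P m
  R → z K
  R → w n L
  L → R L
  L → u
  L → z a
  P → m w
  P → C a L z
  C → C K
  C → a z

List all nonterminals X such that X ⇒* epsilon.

No nonterminal has an empty production or an RHS whose symbols are all nullable.

{ } (none)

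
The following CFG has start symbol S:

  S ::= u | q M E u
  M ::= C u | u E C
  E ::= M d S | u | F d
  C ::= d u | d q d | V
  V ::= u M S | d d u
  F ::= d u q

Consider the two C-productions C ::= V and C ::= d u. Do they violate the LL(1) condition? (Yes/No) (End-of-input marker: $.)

FIRST(V) = { d, u } and FIRST(d u) = { d }.
Both contain d, so the two alternatives are not disjoint — LL(1) conflict.

Yes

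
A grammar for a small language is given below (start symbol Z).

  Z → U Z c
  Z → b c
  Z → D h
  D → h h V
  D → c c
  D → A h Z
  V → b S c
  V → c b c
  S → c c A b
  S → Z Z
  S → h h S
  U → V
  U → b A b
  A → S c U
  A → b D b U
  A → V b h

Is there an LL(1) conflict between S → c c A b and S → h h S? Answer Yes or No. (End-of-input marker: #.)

FIRST(c c A b) = { c } and FIRST(h h S) = { h }.
The FIRST sets are disjoint and neither alternative is nullable — no conflict.

No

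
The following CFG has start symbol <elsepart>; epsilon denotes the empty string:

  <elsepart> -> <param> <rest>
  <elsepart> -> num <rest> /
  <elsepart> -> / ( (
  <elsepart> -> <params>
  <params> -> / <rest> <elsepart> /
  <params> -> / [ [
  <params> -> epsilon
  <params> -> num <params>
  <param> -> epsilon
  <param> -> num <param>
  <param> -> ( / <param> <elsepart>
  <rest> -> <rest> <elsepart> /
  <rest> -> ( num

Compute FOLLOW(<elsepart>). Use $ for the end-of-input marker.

<elsepart> is the start symbol, so $ ∈ FOLLOW(<elsepart>).
In <params> -> / <rest> <elsepart> /: add FIRST(/) = { / }.
In <param> -> ( / <param> <elsepart>: <elsepart> is at the end, add FOLLOW(<param>) = { (, /, num }.
In <rest> -> <rest> <elsepart> /: add FIRST(/) = { / }.
Union: FOLLOW(<elsepart>) = { $, (, /, num }.

{ $, (, /, num }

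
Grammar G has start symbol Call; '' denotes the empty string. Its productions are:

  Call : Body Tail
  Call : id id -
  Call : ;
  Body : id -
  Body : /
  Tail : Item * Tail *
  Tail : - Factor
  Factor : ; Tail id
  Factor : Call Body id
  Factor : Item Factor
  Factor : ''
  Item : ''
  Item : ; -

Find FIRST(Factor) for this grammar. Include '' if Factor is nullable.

{ /, ;, id, '' }

Factor : ; Tail id contributes {;}.
From Factor : Call Body id: add FIRST(Call) = { /, ;, id }.
From Factor : Item Factor: Item, Factor nullable, take FIRST(Item) ∪ FIRST(Factor) = { /, ;, id }; also '' since the whole RHS is nullable.
Factor : '' contributes ''.
Union: FIRST(Factor) = { /, ;, id, '' }.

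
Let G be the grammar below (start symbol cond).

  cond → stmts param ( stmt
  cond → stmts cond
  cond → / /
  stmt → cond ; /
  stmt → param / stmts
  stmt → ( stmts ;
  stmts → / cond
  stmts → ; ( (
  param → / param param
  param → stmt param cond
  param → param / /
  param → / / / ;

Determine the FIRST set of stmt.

{ (, /, ; }

From stmt → cond ; /: add FIRST(cond) = { /, ; }.
From stmt → param / stmts: add FIRST(param) = { (, /, ; }.
stmt → ( stmts ; contributes {(}.
Union: FIRST(stmt) = { (, /, ; }.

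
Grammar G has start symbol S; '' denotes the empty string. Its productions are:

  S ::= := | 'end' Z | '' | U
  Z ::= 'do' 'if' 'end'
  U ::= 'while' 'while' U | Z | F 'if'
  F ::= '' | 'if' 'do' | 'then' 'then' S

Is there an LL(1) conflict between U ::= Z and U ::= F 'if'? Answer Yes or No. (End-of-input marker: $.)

FIRST(Z) = { 'do' } and FIRST(F 'if') = { 'if', 'then' }.
The FIRST sets are disjoint and neither alternative is nullable — no conflict.

No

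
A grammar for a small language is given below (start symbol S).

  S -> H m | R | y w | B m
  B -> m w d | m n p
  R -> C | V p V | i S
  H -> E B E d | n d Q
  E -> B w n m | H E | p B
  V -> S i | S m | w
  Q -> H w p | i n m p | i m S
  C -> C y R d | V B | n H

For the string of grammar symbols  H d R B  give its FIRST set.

Add FIRST(H) = { m, n, p }; H is not nullable, stop.

{ m, n, p }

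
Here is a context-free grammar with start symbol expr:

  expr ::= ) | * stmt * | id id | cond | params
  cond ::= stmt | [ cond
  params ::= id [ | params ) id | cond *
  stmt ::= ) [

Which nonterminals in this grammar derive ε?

No nonterminal has an empty production or an RHS whose symbols are all nullable.

{ } (none)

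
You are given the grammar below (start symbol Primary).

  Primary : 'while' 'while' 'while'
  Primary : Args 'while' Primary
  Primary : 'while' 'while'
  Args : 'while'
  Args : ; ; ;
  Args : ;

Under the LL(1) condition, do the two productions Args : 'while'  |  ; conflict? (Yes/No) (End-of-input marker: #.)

No

FIRST('while') = { 'while' } and FIRST(;) = { ; }.
The FIRST sets are disjoint and neither alternative is nullable — no conflict.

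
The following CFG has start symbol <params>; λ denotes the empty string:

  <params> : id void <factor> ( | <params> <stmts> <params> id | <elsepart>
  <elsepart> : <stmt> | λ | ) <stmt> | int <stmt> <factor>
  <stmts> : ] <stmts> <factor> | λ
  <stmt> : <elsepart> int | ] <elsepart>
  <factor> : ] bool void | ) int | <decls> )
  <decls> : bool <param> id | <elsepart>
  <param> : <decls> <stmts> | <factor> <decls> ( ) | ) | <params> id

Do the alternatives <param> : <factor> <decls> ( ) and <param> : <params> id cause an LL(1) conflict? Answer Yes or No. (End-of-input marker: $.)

FIRST(<factor> <decls> ( )) = { ), ], bool, int } and FIRST(<params> id) = { ), ], id, int }.
Both contain ), so the two alternatives are not disjoint — LL(1) conflict.

Yes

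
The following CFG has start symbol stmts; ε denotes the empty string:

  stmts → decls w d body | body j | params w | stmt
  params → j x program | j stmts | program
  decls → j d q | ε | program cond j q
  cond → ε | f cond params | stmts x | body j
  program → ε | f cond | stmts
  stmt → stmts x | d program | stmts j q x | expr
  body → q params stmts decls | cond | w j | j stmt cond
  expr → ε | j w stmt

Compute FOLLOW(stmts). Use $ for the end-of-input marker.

stmts is the start symbol, so $ ∈ FOLLOW(stmts).
In params → j stmts: stmts is at the end, add FOLLOW(params) = { $, d, f, j, q, w, x }.
In cond → stmts x: add FIRST(x) = { x }.
In program → stmts: stmts is at the end, add FOLLOW(program) = { $, d, f, j, q, w, x }.
In stmt → stmts x: add FIRST(x) = { x }.
In stmt → stmts j q x: add FIRST(j q x) = { j }.
In body → q params stmts decls: add FIRST(decls)\{ε} = { d, f, j, q, w, x }.
  Since decls is nullable, also add FOLLOW(body) = { $, d, f, j, q, w, x }.
Union: FOLLOW(stmts) = { $, d, f, j, q, w, x }.

{ $, d, f, j, q, w, x }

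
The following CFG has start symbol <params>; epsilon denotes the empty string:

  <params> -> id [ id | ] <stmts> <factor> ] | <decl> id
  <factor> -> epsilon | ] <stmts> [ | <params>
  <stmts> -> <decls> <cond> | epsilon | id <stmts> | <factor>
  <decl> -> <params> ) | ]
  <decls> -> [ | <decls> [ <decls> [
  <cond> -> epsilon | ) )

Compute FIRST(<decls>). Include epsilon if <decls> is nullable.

<decls> -> [ contributes {[}.
From <decls> -> <decls> [ <decls> [: add FIRST(<decls>) = { [ }.
Union: FIRST(<decls>) = { [ }.

{ [ }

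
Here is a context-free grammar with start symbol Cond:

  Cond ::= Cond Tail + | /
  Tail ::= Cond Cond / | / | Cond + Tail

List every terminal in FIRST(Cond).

From Cond ::= Cond Tail +: add FIRST(Cond) = { / }.
Cond ::= / contributes {/}.
Union: FIRST(Cond) = { / }.

{ / }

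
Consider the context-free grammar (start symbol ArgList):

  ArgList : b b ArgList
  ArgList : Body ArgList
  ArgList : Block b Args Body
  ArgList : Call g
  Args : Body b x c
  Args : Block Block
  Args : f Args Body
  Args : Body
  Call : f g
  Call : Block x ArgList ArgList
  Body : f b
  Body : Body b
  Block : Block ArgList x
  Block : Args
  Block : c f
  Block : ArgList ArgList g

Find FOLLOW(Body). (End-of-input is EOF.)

{ EOF, b, c, f, g, x }

In ArgList : Body ArgList: add FIRST(ArgList) = { b, c, f }.
In ArgList : Block b Args Body: Body is at the end, add FOLLOW(ArgList) = { EOF, b, c, f, g, x }.
In Args : Body b x c: add FIRST(b x c) = { b }.
In Args : f Args Body: Body is at the end, add FOLLOW(Args) = { b, c, f, x }.
In Args : Body: Body is at the end, add FOLLOW(Args) = { b, c, f, x }.
In Body : Body b: add FIRST(b) = { b }.
Union: FOLLOW(Body) = { EOF, b, c, f, g, x }.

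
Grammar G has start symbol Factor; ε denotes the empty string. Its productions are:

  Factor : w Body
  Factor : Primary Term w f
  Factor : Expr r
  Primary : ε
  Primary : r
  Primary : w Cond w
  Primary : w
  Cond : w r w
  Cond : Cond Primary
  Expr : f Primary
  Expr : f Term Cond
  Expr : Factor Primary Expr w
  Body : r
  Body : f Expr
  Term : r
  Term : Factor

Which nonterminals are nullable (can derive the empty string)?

{ Primary }

Directly nullable (have an ε-production): Primary.
No other nonterminal has a production whose RHS symbols are all nullable.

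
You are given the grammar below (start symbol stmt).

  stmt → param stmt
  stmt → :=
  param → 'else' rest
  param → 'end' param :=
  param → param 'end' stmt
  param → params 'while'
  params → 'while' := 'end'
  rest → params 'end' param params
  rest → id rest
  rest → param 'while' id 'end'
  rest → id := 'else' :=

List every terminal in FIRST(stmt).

From stmt → param stmt: add FIRST(param) = { 'else', 'end', 'while' }.
stmt → := contributes {:=}.
Union: FIRST(stmt) = { 'else', 'end', 'while', := }.

{ 'else', 'end', 'while', := }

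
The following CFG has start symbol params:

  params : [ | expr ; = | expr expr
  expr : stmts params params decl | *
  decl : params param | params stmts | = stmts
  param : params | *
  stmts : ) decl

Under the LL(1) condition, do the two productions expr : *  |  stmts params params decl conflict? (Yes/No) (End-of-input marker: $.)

FIRST(*) = { * } and FIRST(stmts params params decl) = { ) }.
The FIRST sets are disjoint and neither alternative is nullable — no conflict.

No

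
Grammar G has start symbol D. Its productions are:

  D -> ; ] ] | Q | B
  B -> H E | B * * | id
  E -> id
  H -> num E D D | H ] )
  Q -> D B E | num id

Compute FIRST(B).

From B -> H E: add FIRST(H) = { num }.
From B -> B * *: add FIRST(B) = { id, num }.
B -> id contributes {id}.
Union: FIRST(B) = { id, num }.

{ id, num }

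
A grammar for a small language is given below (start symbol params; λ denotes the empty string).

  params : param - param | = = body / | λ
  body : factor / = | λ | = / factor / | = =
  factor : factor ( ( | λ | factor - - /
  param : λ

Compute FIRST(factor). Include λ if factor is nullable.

From factor : factor ( (: factor nullable, take FIRST(factor) ∪ {(} = { (, - }.
factor : λ contributes λ.
From factor : factor - - /: factor nullable, take FIRST(factor) ∪ {-} = { (, - }.
Union: FIRST(factor) = { (, -, λ }.

{ (, -, λ }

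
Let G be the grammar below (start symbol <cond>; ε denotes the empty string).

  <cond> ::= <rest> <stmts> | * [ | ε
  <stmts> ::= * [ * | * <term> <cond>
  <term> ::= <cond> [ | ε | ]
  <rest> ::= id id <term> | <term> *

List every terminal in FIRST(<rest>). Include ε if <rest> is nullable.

<rest> ::= id id <term> contributes {id}.
From <rest> ::= <term> *: <term> nullable, take FIRST(<term>) ∪ {*} = { *, [, ], id }.
Union: FIRST(<rest>) = { *, [, ], id }.

{ *, [, ], id }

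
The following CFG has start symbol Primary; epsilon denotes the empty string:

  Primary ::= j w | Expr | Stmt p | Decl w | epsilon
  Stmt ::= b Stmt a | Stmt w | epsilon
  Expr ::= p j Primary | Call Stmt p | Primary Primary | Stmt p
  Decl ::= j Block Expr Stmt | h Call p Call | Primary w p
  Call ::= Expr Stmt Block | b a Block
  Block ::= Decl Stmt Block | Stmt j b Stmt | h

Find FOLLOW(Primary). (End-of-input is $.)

{ $, b, h, j, p, w }

Primary is the start symbol, so $ ∈ FOLLOW(Primary).
In Expr ::= p j Primary: Primary is at the end, add FOLLOW(Expr) = { $, b, h, j, p, w }.
In Expr ::= Primary Primary: add FIRST(Primary)\{epsilon} = { b, h, j, p, w }.
  Since Primary is nullable, also add FOLLOW(Expr) = { $, b, h, j, p, w }.
In Expr ::= Primary Primary: Primary is at the end, add FOLLOW(Expr) = { $, b, h, j, p, w }.
In Decl ::= Primary w p: add FIRST(w p) = { w }.
Union: FOLLOW(Primary) = { $, b, h, j, p, w }.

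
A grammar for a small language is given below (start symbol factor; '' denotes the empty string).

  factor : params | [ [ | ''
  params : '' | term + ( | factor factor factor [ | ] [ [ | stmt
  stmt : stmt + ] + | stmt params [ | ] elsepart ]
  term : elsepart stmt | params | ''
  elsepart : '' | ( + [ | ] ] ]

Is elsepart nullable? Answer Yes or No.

Yes

elsepart has an ''-production, so elsepart ⇒ ''.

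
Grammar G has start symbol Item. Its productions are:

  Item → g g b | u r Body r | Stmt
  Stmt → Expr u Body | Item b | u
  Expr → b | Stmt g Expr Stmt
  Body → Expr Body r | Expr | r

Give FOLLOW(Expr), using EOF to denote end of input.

In Stmt → Expr u Body: add FIRST(u Body) = { u }.
In Expr → Stmt g Expr Stmt: add FIRST(Stmt) = { b, g, u }.
In Body → Expr Body r: add FIRST(Body r) = { b, g, r, u }.
In Body → Expr: Expr is at the end, add FOLLOW(Body) = { EOF, b, g, r, u }.
Union: FOLLOW(Expr) = { EOF, b, g, r, u }.

{ EOF, b, g, r, u }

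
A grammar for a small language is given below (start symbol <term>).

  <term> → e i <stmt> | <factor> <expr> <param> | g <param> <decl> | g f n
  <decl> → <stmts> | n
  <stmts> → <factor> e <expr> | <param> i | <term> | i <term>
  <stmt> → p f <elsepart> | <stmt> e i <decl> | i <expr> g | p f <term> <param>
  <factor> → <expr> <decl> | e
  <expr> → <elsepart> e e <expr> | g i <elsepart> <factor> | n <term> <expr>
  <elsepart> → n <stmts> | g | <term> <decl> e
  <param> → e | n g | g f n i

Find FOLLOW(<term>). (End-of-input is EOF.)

<term> is the start symbol, so EOF ∈ FOLLOW(<term>).
In <stmts> → <term>: <term> is at the end, add FOLLOW(<stmts>) = { EOF, e, g, i, n }.
In <stmts> → i <term>: <term> is at the end, add FOLLOW(<stmts>) = { EOF, e, g, i, n }.
In <stmt> → p f <term> <param>: add FIRST(<param>) = { e, g, n }.
In <expr> → n <term> <expr>: add FIRST(<expr>) = { e, g, n }.
In <elsepart> → <term> <decl> e: add FIRST(<decl> e) = { e, g, i, n }.
Union: FOLLOW(<term>) = { EOF, e, g, i, n }.

{ EOF, e, g, i, n }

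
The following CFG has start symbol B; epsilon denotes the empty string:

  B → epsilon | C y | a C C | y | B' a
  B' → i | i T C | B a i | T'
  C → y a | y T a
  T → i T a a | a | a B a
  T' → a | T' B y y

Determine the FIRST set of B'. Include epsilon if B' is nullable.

B' → i contributes {i}.
B' → i T C contributes {i}.
From B' → B a i: B nullable, take FIRST(B) ∪ {a} = { a, i, y }.
From B' → T': add FIRST(T') = { a }.
Union: FIRST(B') = { a, i, y }.

{ a, i, y }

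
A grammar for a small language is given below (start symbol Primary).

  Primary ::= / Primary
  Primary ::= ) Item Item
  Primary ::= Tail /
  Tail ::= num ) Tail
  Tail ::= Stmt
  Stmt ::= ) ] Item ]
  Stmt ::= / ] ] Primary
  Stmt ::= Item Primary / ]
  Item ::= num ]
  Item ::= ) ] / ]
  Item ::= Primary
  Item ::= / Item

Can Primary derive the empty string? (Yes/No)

No nonterminal in this grammar is nullable.
No production of Primary has an RHS whose symbols are all nullable, so Primary is not nullable.

No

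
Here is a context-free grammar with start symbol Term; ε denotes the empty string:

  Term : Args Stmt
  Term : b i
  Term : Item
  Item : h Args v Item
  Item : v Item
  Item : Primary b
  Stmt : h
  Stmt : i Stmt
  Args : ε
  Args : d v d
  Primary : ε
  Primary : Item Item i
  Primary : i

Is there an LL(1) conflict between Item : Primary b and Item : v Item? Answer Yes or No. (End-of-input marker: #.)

Yes

FIRST(Primary b) = { b, h, i, v } and FIRST(v Item) = { v }.
Both contain v, so the two alternatives are not disjoint — LL(1) conflict.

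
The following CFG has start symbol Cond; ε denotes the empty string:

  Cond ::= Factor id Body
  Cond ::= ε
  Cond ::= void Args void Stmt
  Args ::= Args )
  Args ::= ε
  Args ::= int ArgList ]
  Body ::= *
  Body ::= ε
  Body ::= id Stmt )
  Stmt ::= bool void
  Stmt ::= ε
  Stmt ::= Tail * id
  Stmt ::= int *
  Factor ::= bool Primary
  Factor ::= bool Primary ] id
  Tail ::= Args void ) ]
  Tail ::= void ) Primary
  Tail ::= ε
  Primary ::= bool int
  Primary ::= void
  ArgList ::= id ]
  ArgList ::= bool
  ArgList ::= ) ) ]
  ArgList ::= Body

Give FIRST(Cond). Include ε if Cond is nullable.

From Cond ::= Factor id Body: add FIRST(Factor) = { bool }.
Cond ::= ε contributes ε.
Cond ::= void Args void Stmt contributes {void}.
Union: FIRST(Cond) = { bool, void, ε }.

{ bool, void, ε }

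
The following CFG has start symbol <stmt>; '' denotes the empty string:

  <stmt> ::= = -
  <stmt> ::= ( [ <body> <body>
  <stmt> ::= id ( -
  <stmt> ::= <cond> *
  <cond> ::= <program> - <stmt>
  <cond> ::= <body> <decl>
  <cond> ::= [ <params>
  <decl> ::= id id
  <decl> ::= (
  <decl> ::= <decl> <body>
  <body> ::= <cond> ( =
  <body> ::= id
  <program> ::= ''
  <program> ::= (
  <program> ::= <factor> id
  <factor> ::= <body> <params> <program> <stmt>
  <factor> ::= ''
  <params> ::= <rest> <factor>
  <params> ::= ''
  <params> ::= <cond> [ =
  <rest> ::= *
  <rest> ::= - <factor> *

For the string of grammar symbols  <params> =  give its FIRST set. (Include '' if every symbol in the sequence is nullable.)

Add FIRST(<params>)\{''} = { (, *, -, [, id }; <params> is nullable, continue.
= is a terminal; add {=} and stop.

{ (, *, -, =, [, id }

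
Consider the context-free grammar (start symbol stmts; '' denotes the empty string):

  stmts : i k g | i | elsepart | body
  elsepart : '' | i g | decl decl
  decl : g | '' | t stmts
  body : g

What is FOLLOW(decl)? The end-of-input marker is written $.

{ $, g, t }

In elsepart : decl decl: add FIRST(decl)\{''} = { g, t }.
  Since decl is nullable, also add FOLLOW(elsepart) = { $, g, t }.
In elsepart : decl decl: decl is at the end, add FOLLOW(elsepart) = { $, g, t }.
Union: FOLLOW(decl) = { $, g, t }.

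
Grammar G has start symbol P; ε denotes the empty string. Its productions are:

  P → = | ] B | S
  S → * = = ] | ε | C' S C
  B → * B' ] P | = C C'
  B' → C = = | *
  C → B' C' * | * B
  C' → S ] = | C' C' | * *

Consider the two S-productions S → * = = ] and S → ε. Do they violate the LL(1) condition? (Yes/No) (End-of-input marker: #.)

Yes

FIRST(* = = ]) = { * } and FIRST(ε) = { ε }.
The second alternative is nullable and FOLLOW(S) = { #, *, =, ] } shares * with FIRST of the first — conflict.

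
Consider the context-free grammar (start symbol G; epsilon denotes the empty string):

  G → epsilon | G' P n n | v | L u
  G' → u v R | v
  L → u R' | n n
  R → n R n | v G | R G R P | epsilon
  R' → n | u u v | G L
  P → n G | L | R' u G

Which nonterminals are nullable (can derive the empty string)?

Directly nullable (have an epsilon-production): G, R.
No other nonterminal has a production whose RHS symbols are all nullable.

{ G, R }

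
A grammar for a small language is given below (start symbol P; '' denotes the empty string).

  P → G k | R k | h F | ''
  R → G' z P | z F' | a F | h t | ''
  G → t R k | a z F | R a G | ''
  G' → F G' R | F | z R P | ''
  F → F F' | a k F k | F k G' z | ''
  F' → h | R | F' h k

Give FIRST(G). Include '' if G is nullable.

{ a, h, k, t, z, '' }

G → t R k contributes {t}.
G → a z F contributes {a}.
From G → R a G: R nullable, take FIRST(R) ∪ {a} = { a, h, k, z }.
G → '' contributes ''.
Union: FIRST(G) = { a, h, k, t, z, '' }.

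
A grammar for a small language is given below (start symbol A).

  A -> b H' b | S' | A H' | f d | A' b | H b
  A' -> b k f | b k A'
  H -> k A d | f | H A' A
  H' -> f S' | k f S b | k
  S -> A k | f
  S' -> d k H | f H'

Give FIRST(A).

{ b, d, f, k }

A -> b H' b contributes {b}.
From A -> S': add FIRST(S') = { d, f }.
From A -> A H': add FIRST(A) = { b, d, f, k }.
A -> f d contributes {f}.
From A -> A' b: add FIRST(A') = { b }.
From A -> H b: add FIRST(H) = { f, k }.
Union: FIRST(A) = { b, d, f, k }.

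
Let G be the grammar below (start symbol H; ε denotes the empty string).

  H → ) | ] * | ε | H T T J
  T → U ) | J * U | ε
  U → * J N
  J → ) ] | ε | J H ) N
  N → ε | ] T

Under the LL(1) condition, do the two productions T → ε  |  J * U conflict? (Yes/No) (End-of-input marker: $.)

FIRST(ε) = { ε } and FIRST(J * U) = { ), *, ] }.
The first alternative is nullable and FOLLOW(T) = { $, ), *, ] } shares ) with FIRST of the second — conflict.

Yes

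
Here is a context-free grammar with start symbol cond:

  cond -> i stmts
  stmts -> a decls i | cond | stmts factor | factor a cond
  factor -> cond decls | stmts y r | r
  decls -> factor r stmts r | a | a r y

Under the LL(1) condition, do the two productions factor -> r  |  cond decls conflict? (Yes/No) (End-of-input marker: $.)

FIRST(r) = { r } and FIRST(cond decls) = { i }.
The FIRST sets are disjoint and neither alternative is nullable — no conflict.

No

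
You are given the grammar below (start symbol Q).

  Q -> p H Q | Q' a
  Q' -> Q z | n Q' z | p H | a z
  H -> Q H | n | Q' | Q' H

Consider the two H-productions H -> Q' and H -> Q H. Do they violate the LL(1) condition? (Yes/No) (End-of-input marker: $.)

FIRST(Q') = { a, n, p } and FIRST(Q H) = { a, n, p }.
Both contain a, so the two alternatives are not disjoint — LL(1) conflict.

Yes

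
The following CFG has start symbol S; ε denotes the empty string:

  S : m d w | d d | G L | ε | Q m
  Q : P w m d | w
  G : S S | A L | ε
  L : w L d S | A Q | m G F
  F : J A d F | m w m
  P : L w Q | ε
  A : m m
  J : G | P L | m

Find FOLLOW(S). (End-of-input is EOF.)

{ EOF, d, m, w }

S is the start symbol, so EOF ∈ FOLLOW(S).
In G : S S: add FIRST(S)\{ε} = { d, m, w }.
  Since S is nullable, also add FOLLOW(G) = { d, m, w }.
In G : S S: S is at the end, add FOLLOW(G) = { d, m, w }.
In L : w L d S: S is at the end, add FOLLOW(L) = { EOF, d, m, w }.
Union: FOLLOW(S) = { EOF, d, m, w }.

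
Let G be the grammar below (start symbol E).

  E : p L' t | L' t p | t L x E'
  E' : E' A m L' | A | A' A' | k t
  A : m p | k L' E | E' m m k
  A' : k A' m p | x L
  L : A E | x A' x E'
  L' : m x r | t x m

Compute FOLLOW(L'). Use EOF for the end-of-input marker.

In E : p L' t: add FIRST(t) = { t }.
In E : L' t p: add FIRST(t p) = { t }.
In E' : E' A m L': L' is at the end, add FOLLOW(E') = { EOF, k, m, p, t, x }.
In A : k L' E: add FIRST(E) = { m, p, t }.
Union: FOLLOW(L') = { EOF, k, m, p, t, x }.

{ EOF, k, m, p, t, x }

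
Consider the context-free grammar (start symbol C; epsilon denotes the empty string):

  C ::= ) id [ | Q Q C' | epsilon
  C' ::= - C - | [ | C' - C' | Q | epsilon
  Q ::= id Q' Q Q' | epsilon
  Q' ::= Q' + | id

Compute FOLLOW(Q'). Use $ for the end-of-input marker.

{ $, +, -, [, id }

In Q ::= id Q' Q Q': add FIRST(Q Q') = { id }.
In Q ::= id Q' Q Q': Q' is at the end, add FOLLOW(Q) = { $, -, [, id }.
In Q' ::= Q' +: add FIRST(+) = { + }.
Union: FOLLOW(Q') = { $, +, -, [, id }.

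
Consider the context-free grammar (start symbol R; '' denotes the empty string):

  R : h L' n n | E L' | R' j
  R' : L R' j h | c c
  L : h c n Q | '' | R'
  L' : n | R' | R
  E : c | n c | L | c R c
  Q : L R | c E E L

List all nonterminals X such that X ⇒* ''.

Directly nullable (have an ''-production): L.
E : L with every symbol nullable, so E is nullable.
No other nonterminal has a production whose RHS symbols are all nullable.

{ E, L }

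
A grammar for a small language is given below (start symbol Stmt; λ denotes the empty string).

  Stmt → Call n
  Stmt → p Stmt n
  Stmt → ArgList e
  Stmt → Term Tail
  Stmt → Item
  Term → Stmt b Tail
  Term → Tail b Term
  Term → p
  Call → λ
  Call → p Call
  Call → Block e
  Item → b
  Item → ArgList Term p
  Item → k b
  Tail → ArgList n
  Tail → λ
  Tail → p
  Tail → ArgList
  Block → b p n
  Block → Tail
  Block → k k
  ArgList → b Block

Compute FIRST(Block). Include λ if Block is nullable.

Block → b p n contributes {b}.
From Block → Tail: add FIRST(Tail) = { b, p, λ } (including λ since Tail is nullable).
Block → k k contributes {k}.
Union: FIRST(Block) = { b, k, p, λ }.

{ b, k, p, λ }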